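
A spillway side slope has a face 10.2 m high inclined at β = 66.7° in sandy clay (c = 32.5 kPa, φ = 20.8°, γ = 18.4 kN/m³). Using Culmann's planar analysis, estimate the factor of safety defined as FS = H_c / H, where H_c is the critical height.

H_c = (4c/γ) · sinβ cosφ / [1 − cos(β − φ)]
    = (4·32.5/18.4) · sin66.7°·cos20.8° / [1 − cos45.9°]
    = 7.065 · 0.8586 / 0.3041 = 19.95 m
FS = H_c / H = 19.95 / 10.2 = 1.956

FS = 1.96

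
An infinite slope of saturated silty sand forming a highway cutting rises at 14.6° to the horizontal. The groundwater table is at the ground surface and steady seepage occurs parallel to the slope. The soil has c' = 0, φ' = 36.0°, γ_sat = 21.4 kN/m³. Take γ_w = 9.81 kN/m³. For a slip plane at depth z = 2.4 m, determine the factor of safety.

FS = 1.51

With seepage parallel to the slope and the water table at the surface, the effective normal stress on the slip plane uses the buoyant unit weight γ' = γ_sat − γ_w while the driving shear stress uses γ_sat:
FS = [c' + γ' z cos²β tanφ'] / [γ_sat z sinβ cosβ]
(For c' = 0 this reduces to FS = (γ'/γ_sat)·tanφ'/tanβ.)
γ' = 21.4 − 9.81 = 11.59 kN/m³
Numerator = 0.0 + 11.59·2.4·cos²14.6°·tan36.0° = 0.0 + 11.59·2.4·0.9365·0.7265 = 18.925 kPa
Denominator = 21.4·2.4·sin14.6°·cos14.6° = 21.4·2.4·0.2521·0.9677 = 12.528 kPa
FS = 18.925 / 12.528 = 1.511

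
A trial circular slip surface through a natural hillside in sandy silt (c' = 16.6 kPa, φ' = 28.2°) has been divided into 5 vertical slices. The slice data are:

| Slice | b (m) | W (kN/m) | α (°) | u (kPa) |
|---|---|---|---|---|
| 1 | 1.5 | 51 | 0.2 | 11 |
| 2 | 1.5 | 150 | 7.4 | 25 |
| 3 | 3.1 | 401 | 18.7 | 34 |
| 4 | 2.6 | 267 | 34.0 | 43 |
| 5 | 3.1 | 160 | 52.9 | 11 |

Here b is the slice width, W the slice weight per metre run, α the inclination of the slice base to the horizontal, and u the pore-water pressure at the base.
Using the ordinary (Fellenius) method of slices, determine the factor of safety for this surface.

FS = 1.25

Ordinary method of slices: FS = Σ[c'·Δl_i + (W_i cosα_i − u_i·Δl_i)·tanφ'] / Σ W_i sinα_i, with Δl_i = b_i / cosα_i.
Slice 1: Δl = 1.5/cos0.2° = 1.500 m; N'_1 = 51·cos0.2° − 11·1.500 = 34.5; c'Δl = 24.90; W sinα = 0.2
Slice 2: Δl = 1.5/cos7.4° = 1.513 m; N'_2 = 150·cos7.4° − 25·1.513 = 110.9; c'Δl = 25.11; W sinα = 19.3
Slice 3: Δl = 3.1/cos18.7° = 3.273 m; N'_3 = 401·cos18.7° − 34·3.273 = 268.6; c'Δl = 54.33; W sinα = 128.6
Slice 4: Δl = 2.6/cos34.0° = 3.136 m; N'_4 = 267·cos34.0° − 43·3.136 = 86.5; c'Δl = 52.06; W sinα = 149.3
Slice 5: Δl = 3.1/cos52.9° = 5.139 m; N'_5 = 160·cos52.9° − 11·5.139 = 40.0; c'Δl = 85.31; W sinα = 127.6
Σc'Δl = 241.7 kN/m; ΣN' = 540.5 kN/m; ΣW sinα = 425.0 kN/m
Resisting = 241.7 + 540.5·tan28.2° = 241.7 + 289.8 = 531.5 kN/m
FS = 531.5 / 425.0 = 1.251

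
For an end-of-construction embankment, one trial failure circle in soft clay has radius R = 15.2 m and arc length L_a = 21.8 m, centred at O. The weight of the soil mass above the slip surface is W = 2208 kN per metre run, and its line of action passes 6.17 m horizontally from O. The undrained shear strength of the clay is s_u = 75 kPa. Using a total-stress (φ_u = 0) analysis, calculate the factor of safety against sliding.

FS = 1.82

Taking moments about the centre O, the resisting moment is provided by the undrained shear strength acting along the arc:
M_R = s_u·L_a·R = 75·21.80·15.2 = 24852.0 kN·m/m
M_D = W·d = 2208·6.17 = 13623.4 kN·m/m
FS = M_R / M_D = 24852.0 / 13623.4 = 1.824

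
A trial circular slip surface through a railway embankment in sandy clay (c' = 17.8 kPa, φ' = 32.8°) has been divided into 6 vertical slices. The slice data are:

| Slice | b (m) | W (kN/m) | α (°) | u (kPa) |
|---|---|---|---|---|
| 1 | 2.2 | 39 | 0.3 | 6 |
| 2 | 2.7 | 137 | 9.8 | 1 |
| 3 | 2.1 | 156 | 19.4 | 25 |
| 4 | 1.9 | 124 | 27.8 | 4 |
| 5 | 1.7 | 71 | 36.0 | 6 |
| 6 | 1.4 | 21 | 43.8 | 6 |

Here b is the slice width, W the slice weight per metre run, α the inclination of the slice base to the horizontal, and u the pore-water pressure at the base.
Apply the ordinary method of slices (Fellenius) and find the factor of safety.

Ordinary method of slices: FS = Σ[c'·Δl_i + (W_i cosα_i − u_i·Δl_i)·tanφ'] / Σ W_i sinα_i, with Δl_i = b_i / cosα_i.
Slice 1: Δl = 2.2/cos0.3° = 2.200 m; N'_1 = 39·cos0.3° − 6·2.200 = 25.8; c'Δl = 39.16; W sinα = 0.2
Slice 2: Δl = 2.7/cos9.8° = 2.740 m; N'_2 = 137·cos9.8° − 1·2.740 = 132.3; c'Δl = 48.77; W sinα = 23.3
Slice 3: Δl = 2.1/cos19.4° = 2.226 m; N'_3 = 156·cos19.4° − 25·2.226 = 91.5; c'Δl = 39.63; W sinα = 51.8
Slice 4: Δl = 1.9/cos27.8° = 2.148 m; N'_4 = 124·cos27.8° − 4·2.148 = 101.1; c'Δl = 38.23; W sinα = 57.8
Slice 5: Δl = 1.7/cos36.0° = 2.101 m; N'_5 = 71·cos36.0° − 6·2.101 = 44.8; c'Δl = 37.40; W sinα = 41.7
Slice 6: Δl = 1.4/cos43.8° = 1.940 m; N'_6 = 21·cos43.8° − 6·1.940 = 3.5; c'Δl = 34.53; W sinα = 14.5
Σc'Δl = 237.7 kN/m; ΣN' = 399.0 kN/m; ΣW sinα = 189.4 kN/m
Resisting = 237.7 + 399.0·tan32.8° = 237.7 + 257.1 = 494.9 kN/m
FS = 494.9 / 189.4 = 2.612

FS = 2.61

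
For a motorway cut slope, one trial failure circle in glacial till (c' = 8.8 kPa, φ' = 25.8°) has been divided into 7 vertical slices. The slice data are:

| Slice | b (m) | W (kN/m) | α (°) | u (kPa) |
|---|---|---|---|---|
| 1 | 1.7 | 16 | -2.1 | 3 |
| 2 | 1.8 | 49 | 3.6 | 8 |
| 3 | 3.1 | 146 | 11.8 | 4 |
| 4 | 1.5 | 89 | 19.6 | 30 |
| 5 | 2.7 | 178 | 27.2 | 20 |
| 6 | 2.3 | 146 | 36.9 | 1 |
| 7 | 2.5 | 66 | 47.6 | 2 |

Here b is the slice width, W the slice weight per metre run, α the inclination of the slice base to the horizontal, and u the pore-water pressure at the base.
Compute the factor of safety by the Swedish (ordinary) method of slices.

FS = 1.36

Ordinary method of slices: FS = Σ[c'·Δl_i + (W_i cosα_i − u_i·Δl_i)·tanφ'] / Σ W_i sinα_i, with Δl_i = b_i / cosα_i.
Slice 1: Δl = 1.7/cos(-2.1°) = 1.701 m; N'_1 = 16·cos(-2.1°) − 3·1.701 = 10.9; c'Δl = 14.97; W sinα = -0.6
Slice 2: Δl = 1.8/cos3.6° = 1.804 m; N'_2 = 49·cos3.6° − 8·1.804 = 34.5; c'Δl = 15.87; W sinα = 3.1
Slice 3: Δl = 3.1/cos11.8° = 3.167 m; N'_3 = 146·cos11.8° − 4·3.167 = 130.2; c'Δl = 27.87; W sinα = 29.9
Slice 4: Δl = 1.5/cos19.6° = 1.592 m; N'_4 = 89·cos19.6° − 30·1.592 = 36.1; c'Δl = 14.01; W sinα = 29.9
Slice 5: Δl = 2.7/cos27.2° = 3.036 m; N'_5 = 178·cos27.2° − 20·3.036 = 97.6; c'Δl = 26.71; W sinα = 81.4
Slice 6: Δl = 2.3/cos36.9° = 2.876 m; N'_6 = 146·cos36.9° − 1·2.876 = 113.9; c'Δl = 25.31; W sinα = 87.7
Slice 7: Δl = 2.5/cos47.6° = 3.708 m; N'_7 = 66·cos47.6° − 2·3.708 = 37.1; c'Δl = 32.63; W sinα = 48.7
Σc'Δl = 157.4 kN/m; ΣN' = 460.3 kN/m; ΣW sinα = 280.0 kN/m
Resisting = 157.4 + 460.3·tan25.8° = 157.4 + 222.5 = 379.9 kN/m
FS = 379.9 / 280.0 = 1.357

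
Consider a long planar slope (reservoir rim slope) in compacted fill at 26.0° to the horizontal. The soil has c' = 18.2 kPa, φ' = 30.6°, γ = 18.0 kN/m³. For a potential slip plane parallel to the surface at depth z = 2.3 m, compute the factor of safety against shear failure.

FS = 2.33

For an infinite slope with a slip plane parallel to the surface (no pore pressure): FS = [c' + γz cos²β tanφ'] / [γz sinβ cosβ].
γz = 18.0·2.3 = 41.40 kN/m²
Numerator = 18.2 + 41.40·cos²26.0°·tan30.6° = 18.2 + 41.40·0.8078·0.5914 = 37.979 kPa
Denominator = 41.40·sin26.0°·cos26.0° = 41.40·0.4384·0.8988 = 16.312 kPa
FS = 37.979 / 16.312 = 2.328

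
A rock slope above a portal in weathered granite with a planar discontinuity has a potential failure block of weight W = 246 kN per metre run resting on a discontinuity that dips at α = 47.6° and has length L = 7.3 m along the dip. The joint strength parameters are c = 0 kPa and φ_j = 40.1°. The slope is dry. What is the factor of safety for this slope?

Resolving the block weight along and normal to the plane and applying the Mohr–Coulomb strength on the joint:
N' = W cosα = 246·cos47.6° = 165.9 kN/m
Driving force T = W sinα = 246·sin47.6° = 181.7 kN/m
Resisting force R = c·L + N'·tanφ_j = 0·7.3 + 165.9·tan40.1° = 0.0 + 139.7 = 139.7 kN/m
FS = R / T = 139.7 / 181.7 = 0.769

FS = 0.77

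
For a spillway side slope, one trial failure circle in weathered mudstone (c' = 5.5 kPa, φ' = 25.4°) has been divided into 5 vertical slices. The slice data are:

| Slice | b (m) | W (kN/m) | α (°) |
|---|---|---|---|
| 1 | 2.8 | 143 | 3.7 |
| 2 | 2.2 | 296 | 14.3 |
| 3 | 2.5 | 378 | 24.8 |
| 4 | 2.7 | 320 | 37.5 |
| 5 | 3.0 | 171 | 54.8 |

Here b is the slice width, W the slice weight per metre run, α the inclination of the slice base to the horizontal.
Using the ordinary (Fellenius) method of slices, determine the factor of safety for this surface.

FS = 1.09

Ordinary method of slices: FS = Σ[c'·Δl_i + (W_i cosα_i)·tanφ'] / Σ W_i sinα_i, with Δl_i = b_i / cosα_i.
Slice 1: Δl = 2.8/cos3.7° = 2.806 m; N'_1 = 143·cos3.7° = 142.7; c'Δl = 15.43; W sinα = 9.2
Slice 2: Δl = 2.2/cos14.3° = 2.270 m; N'_2 = 296·cos14.3° = 286.8; c'Δl = 12.49; W sinα = 73.1
Slice 3: Δl = 2.5/cos24.8° = 2.754 m; N'_3 = 378·cos24.8° = 343.1; c'Δl = 15.15; W sinα = 158.6
Slice 4: Δl = 2.7/cos37.5° = 3.403 m; N'_4 = 320·cos37.5° = 253.9; c'Δl = 18.72; W sinα = 194.8
Slice 5: Δl = 3.0/cos54.8° = 5.204 m; N'_5 = 171·cos54.8° = 98.6; c'Δl = 28.62; W sinα = 139.7
Σc'Δl = 90.4 kN/m; ΣN' = 1125.1 kN/m; ΣW sinα = 575.4 kN/m
Resisting = 90.4 + 1125.1·tan25.4° = 90.4 + 534.2 = 624.7 kN/m
FS = 624.7 / 575.4 = 1.086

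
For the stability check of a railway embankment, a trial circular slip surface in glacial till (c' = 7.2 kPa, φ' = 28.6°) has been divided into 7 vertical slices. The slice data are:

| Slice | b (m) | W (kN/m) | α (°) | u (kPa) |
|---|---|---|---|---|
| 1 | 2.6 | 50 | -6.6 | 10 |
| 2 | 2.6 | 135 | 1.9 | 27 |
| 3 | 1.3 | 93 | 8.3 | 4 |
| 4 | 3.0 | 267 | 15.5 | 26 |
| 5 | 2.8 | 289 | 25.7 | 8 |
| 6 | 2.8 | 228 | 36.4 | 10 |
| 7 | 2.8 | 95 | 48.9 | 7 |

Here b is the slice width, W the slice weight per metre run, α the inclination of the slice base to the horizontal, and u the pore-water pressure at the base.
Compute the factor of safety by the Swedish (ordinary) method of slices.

FS = 1.36

Ordinary method of slices: FS = Σ[c'·Δl_i + (W_i cosα_i − u_i·Δl_i)·tanφ'] / Σ W_i sinα_i, with Δl_i = b_i / cosα_i.
Slice 1: Δl = 2.6/cos(-6.6°) = 2.617 m; N'_1 = 50·cos(-6.6°) − 10·2.617 = 23.5; c'Δl = 18.84; W sinα = -5.7
Slice 2: Δl = 2.6/cos1.9° = 2.601 m; N'_2 = 135·cos1.9° − 27·2.601 = 64.7; c'Δl = 18.73; W sinα = 4.5
Slice 3: Δl = 1.3/cos8.3° = 1.314 m; N'_3 = 93·cos8.3° − 4·1.314 = 86.8; c'Δl = 9.46; W sinα = 13.4
Slice 4: Δl = 3.0/cos15.5° = 3.113 m; N'_4 = 267·cos15.5° − 26·3.113 = 176.3; c'Δl = 22.42; W sinα = 71.4
Slice 5: Δl = 2.8/cos25.7° = 3.107 m; N'_5 = 289·cos25.7° − 8·3.107 = 235.6; c'Δl = 22.37; W sinα = 125.3
Slice 6: Δl = 2.8/cos36.4° = 3.479 m; N'_6 = 228·cos36.4° − 10·3.479 = 148.7; c'Δl = 25.05; W sinα = 135.3
Slice 7: Δl = 2.8/cos48.9° = 4.259 m; N'_7 = 95·cos48.9° − 7·4.259 = 32.6; c'Δl = 30.67; W sinα = 71.6
Σc'Δl = 147.5 kN/m; ΣN' = 768.2 kN/m; ΣW sinα = 415.7 kN/m
Resisting = 147.5 + 768.2·tan28.6° = 147.5 + 418.8 = 566.4 kN/m
FS = 566.4 / 415.7 = 1.362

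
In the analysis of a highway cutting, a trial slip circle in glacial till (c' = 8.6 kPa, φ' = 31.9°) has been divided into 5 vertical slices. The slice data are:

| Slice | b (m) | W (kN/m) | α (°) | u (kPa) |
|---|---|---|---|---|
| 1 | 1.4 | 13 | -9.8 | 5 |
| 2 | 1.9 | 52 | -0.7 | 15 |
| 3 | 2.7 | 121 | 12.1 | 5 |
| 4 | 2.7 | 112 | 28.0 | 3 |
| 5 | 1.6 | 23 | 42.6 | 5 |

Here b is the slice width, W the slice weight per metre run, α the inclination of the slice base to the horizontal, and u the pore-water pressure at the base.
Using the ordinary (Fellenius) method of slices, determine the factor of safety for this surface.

FS = 2.65

Ordinary method of slices: FS = Σ[c'·Δl_i + (W_i cosα_i − u_i·Δl_i)·tanφ'] / Σ W_i sinα_i, with Δl_i = b_i / cosα_i.
Slice 1: Δl = 1.4/cos(-9.8°) = 1.421 m; N'_1 = 13·cos(-9.8°) − 5·1.421 = 5.7; c'Δl = 12.22; W sinα = -2.2
Slice 2: Δl = 1.9/cos(-0.7°) = 1.900 m; N'_2 = 52·cos(-0.7°) − 15·1.900 = 23.5; c'Δl = 16.34; W sinα = -0.6
Slice 3: Δl = 2.7/cos12.1° = 2.761 m; N'_3 = 121·cos12.1° − 5·2.761 = 104.5; c'Δl = 23.75; W sinα = 25.4
Slice 4: Δl = 2.7/cos28.0° = 3.058 m; N'_4 = 112·cos28.0° − 3·3.058 = 89.7; c'Δl = 26.30; W sinα = 52.6
Slice 5: Δl = 1.6/cos42.6° = 2.174 m; N'_5 = 23·cos42.6° − 5·2.174 = 6.1; c'Δl = 18.69; W sinα = 15.6
Σc'Δl = 97.3 kN/m; ΣN' = 229.5 kN/m; ΣW sinα = 90.7 kN/m
Resisting = 97.3 + 229.5·tan31.9° = 97.3 + 142.8 = 240.1 kN/m
FS = 240.1 / 90.7 = 2.649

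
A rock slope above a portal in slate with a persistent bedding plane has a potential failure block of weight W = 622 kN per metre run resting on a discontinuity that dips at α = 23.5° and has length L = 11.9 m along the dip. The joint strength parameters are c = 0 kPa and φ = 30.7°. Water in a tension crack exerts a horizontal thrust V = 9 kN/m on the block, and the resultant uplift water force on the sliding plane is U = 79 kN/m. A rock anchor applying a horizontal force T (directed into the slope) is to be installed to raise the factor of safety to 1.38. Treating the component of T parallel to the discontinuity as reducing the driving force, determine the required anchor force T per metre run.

T = 43 kN/m

Resolving forces along and normal to the sliding plane, with the horizontal anchor force T adding T·sinα to the effective normal force and T·cosα acting up the plane against the driving force:
FS = [cL + (W cosα − U − V sinα + T sinα) tanφ] / [W sinα + V cosα − T cosα]
Without the anchor: N' = 487.8 kN/m, driving T_d = 256.3 kN/m, resisting R = 0·11.9 + 487.8·tan30.7° = 289.6 kN/m, FS = 1.13.
Setting FS = 1.38 and solving for T:
1.38·(256.3 − T cos23.5°) = 289.6 + T sin23.5°·tan30.7°
T·(sin23.5°·tan30.7° + 1.38·cos23.5°) = 1.38·256.3 − 289.6
T·(0.3987·0.5938 + 1.38·0.9171) = 353.7 − 289.6 = 64.0
T·1.5023 = 64.0
T = 42.6 kN/m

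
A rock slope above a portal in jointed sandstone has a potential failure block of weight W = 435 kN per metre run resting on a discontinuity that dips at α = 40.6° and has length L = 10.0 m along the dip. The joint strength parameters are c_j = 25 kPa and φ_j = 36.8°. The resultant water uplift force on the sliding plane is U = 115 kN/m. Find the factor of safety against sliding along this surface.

Resolving the block weight along and normal to the plane and applying the Mohr–Coulomb strength on the joint:
N' = W cosα − U = 435·cos40.6° − 115 = 215.3 kN/m
Driving force T = W sinα = 435·sin40.6° = 283.1 kN/m
Resisting force R = c_j·L + N'·tanφ_j = 25·10.0 + 215.3·tan36.8° = 250.0 + 161.1 = 411.1 kN/m
FS = R / T = 411.1 / 283.1 = 1.452

FS = 1.45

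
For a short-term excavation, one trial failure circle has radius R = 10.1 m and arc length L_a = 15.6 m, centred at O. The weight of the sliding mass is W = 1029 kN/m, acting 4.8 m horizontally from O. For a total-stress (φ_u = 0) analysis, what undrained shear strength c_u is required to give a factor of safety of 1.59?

c_u = 49.8 kPa

FS = c_u·L_a·R / (W·d), so c_u = FS·W·d / (L_a·R).
c_u = 1.59·1029·4.8 / (15.60·10.1) = 7853.3 / 157.56 = 49.84 kPa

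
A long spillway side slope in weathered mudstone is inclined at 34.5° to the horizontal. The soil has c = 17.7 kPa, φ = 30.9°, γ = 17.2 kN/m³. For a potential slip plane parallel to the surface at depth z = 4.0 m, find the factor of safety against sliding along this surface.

For an infinite slope with a slip plane parallel to the surface (no pore pressure): FS = [c + γz cos²β tanφ] / [γz sinβ cosβ].
γz = 17.2·4.0 = 68.80 kN/m²
Numerator = 17.7 + 68.80·cos²34.5°·tan30.9° = 17.7 + 68.80·0.6792·0.5985 = 45.666 kPa
Denominator = 68.80·sin34.5°·cos34.5° = 68.80·0.5664·0.8241 = 32.115 kPa
FS = 45.666 / 32.115 = 1.422

FS = 1.42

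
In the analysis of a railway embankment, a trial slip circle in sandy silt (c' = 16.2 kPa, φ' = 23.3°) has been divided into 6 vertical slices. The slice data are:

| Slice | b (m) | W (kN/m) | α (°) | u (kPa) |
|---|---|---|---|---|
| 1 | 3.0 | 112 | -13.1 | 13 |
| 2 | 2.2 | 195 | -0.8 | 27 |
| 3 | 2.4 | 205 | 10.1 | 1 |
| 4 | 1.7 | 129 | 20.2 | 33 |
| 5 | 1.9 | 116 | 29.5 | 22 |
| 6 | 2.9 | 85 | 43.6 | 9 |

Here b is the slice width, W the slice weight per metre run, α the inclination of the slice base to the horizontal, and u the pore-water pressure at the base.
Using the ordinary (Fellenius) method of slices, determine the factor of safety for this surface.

Ordinary method of slices: FS = Σ[c'·Δl_i + (W_i cosα_i − u_i·Δl_i)·tanφ'] / Σ W_i sinα_i, with Δl_i = b_i / cosα_i.
Slice 1: Δl = 3.0/cos(-13.1°) = 3.080 m; N'_1 = 112·cos(-13.1°) − 13·3.080 = 69.0; c'Δl = 49.90; W sinα = -25.4
Slice 2: Δl = 2.2/cos(-0.8°) = 2.200 m; N'_2 = 195·cos(-0.8°) − 27·2.200 = 135.6; c'Δl = 35.64; W sinα = -2.7
Slice 3: Δl = 2.4/cos10.1° = 2.438 m; N'_3 = 205·cos10.1° − 1·2.438 = 199.4; c'Δl = 39.49; W sinα = 36.0
Slice 4: Δl = 1.7/cos20.2° = 1.811 m; N'_4 = 129·cos20.2° − 33·1.811 = 61.3; c'Δl = 29.34; W sinα = 44.5
Slice 5: Δl = 1.9/cos29.5° = 2.183 m; N'_5 = 116·cos29.5° − 22·2.183 = 52.9; c'Δl = 35.36; W sinα = 57.1
Slice 6: Δl = 2.9/cos43.6° = 4.005 m; N'_6 = 85·cos43.6° − 9·4.005 = 25.5; c'Δl = 64.87; W sinα = 58.6
Σc'Δl = 254.6 kN/m; ΣN' = 543.7 kN/m; ΣW sinα = 168.1 kN/m
Resisting = 254.6 + 543.7·tan23.3° = 254.6 + 234.2 = 488.8 kN/m
FS = 488.8 / 168.1 = 2.907

FS = 2.91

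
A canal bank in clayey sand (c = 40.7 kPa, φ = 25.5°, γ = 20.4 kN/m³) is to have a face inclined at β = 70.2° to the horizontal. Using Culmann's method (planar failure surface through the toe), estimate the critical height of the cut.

H_c = 23.43 m

Culmann's analysis gives the critical failure plane at α_cr = (β + φ)/2 = (70.2 + 25.5)/2 = 47.9°, and the critical height
H_c = (4c/γ) · sinβ cosφ / [1 − cos(β − φ)]
    = (4·40.7/20.4) · sin70.2°·cos25.5° / [1 − cos(44.7°)]
    = 7.980 · 0.9409·0.9026 / [1 − 0.7108]
    = 7.980 · 0.8492 / 0.2892
    = 23.43 m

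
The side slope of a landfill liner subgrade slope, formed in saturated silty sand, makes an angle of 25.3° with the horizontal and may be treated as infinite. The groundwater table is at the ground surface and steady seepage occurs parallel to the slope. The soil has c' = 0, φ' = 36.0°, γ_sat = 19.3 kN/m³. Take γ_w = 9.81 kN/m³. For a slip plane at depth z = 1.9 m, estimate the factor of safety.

With seepage parallel to the slope and the water table at the surface, the effective normal stress on the slip plane uses the buoyant unit weight γ' = γ_sat − γ_w while the driving shear stress uses γ_sat:
FS = [c' + γ' z cos²β tanφ'] / [γ_sat z sinβ cosβ]
(For c' = 0 this reduces to FS = (γ'/γ_sat)·tanφ'/tanβ.)
γ' = 19.3 − 9.81 = 9.49 kN/m³
Numerator = 0.0 + 9.49·1.9·cos²25.3°·tan36.0° = 0.0 + 9.49·1.9·0.8174·0.7265 = 10.708 kPa
Denominator = 19.3·1.9·sin25.3°·cos25.3° = 19.3·1.9·0.4274·0.9041 = 14.168 kPa
FS = 10.708 / 14.168 = 0.756

FS = 0.76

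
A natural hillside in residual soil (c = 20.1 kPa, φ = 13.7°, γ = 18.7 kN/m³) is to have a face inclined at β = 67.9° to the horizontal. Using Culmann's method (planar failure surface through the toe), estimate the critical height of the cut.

H_c = 9.32 m

Culmann's analysis gives the critical failure plane at α_cr = (β + φ)/2 = (67.9 + 13.7)/2 = 40.8°, and the critical height
H_c = (4c/γ) · sinβ cosφ / [1 − cos(β − φ)]
    = (4·20.1/18.7) · sin67.9°·cos13.7° / [1 − cos(54.2°)]
    = 4.299 · 0.9265·0.9715 / [1 − 0.5850]
    = 4.299 · 0.9002 / 0.4150
    = 9.32 m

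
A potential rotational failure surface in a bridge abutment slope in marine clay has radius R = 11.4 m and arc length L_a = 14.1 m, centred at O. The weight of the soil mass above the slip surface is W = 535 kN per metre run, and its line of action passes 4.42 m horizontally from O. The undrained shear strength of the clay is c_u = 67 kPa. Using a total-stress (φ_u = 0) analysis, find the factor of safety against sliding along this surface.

FS = 4.55

Taking moments about the centre O, the resisting moment is provided by the undrained shear strength acting along the arc:
M_R = c_u·L_a·R = 67·14.10·11.4 = 10769.6 kN·m/m
M_D = W·d = 535·4.42 = 2364.7 kN·m/m
FS = M_R / M_D = 10769.6 / 2364.7 = 4.554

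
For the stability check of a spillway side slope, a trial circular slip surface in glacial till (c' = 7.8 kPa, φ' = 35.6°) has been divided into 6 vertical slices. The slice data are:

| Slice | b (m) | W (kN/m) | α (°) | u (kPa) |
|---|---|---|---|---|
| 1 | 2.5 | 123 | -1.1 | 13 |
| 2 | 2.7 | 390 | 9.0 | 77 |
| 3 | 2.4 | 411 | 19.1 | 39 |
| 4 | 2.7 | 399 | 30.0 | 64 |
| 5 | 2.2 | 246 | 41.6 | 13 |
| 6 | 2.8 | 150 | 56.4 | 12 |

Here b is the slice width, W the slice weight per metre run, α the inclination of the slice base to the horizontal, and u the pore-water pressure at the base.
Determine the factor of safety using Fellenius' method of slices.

Ordinary method of slices: FS = Σ[c'·Δl_i + (W_i cosα_i − u_i·Δl_i)·tanφ'] / Σ W_i sinα_i, with Δl_i = b_i / cosα_i.
Slice 1: Δl = 2.5/cos(-1.1°) = 2.500 m; N'_1 = 123·cos(-1.1°) − 13·2.500 = 90.5; c'Δl = 19.50; W sinα = -2.4
Slice 2: Δl = 2.7/cos9.0° = 2.734 m; N'_2 = 390·cos9.0° − 77·2.734 = 174.7; c'Δl = 21.32; W sinα = 61.0
Slice 3: Δl = 2.4/cos19.1° = 2.540 m; N'_3 = 411·cos19.1° − 39·2.540 = 289.3; c'Δl = 19.81; W sinα = 134.5
Slice 4: Δl = 2.7/cos30.0° = 3.118 m; N'_4 = 399·cos30.0° − 64·3.118 = 146.0; c'Δl = 24.32; W sinα = 199.5
Slice 5: Δl = 2.2/cos41.6° = 2.942 m; N'_5 = 246·cos41.6° − 13·2.942 = 145.7; c'Δl = 22.95; W sinα = 163.3
Slice 6: Δl = 2.8/cos56.4° = 5.060 m; N'_6 = 150·cos56.4° − 12·5.060 = 22.3; c'Δl = 39.47; W sinα = 124.9
Σc'Δl = 147.4 kN/m; ΣN' = 868.5 kN/m; ΣW sinα = 680.9 kN/m
Resisting = 147.4 + 868.5·tan35.6° = 147.4 + 621.8 = 769.2 kN/m
FS = 769.2 / 680.9 = 1.130

FS = 1.13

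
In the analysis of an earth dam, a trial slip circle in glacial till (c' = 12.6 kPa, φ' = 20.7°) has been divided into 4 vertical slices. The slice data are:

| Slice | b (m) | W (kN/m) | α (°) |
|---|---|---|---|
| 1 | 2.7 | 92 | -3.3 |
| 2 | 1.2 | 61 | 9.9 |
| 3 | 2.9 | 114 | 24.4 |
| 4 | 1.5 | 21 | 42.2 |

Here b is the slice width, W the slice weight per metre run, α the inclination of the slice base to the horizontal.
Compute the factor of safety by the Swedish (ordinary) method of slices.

Ordinary method of slices: FS = Σ[c'·Δl_i + (W_i cosα_i)·tanφ'] / Σ W_i sinα_i, with Δl_i = b_i / cosα_i.
Slice 1: Δl = 2.7/cos(-3.3°) = 2.704 m; N'_1 = 92·cos(-3.3°) = 91.8; c'Δl = 34.08; W sinα = -5.3
Slice 2: Δl = 1.2/cos9.9° = 1.218 m; N'_2 = 61·cos9.9° = 60.1; c'Δl = 15.35; W sinα = 10.5
Slice 3: Δl = 2.9/cos24.4° = 3.184 m; N'_3 = 114·cos24.4° = 103.8; c'Δl = 40.12; W sinα = 47.1
Slice 4: Δl = 1.5/cos42.2° = 2.025 m; N'_4 = 21·cos42.2° = 15.6; c'Δl = 25.51; W sinα = 14.1
Σc'Δl = 115.1 kN/m; ΣN' = 271.3 kN/m; ΣW sinα = 66.4 kN/m
Resisting = 115.1 + 271.3·tan20.7° = 115.1 + 102.5 = 217.6 kN/m
FS = 217.6 / 66.4 = 3.277

FS = 3.28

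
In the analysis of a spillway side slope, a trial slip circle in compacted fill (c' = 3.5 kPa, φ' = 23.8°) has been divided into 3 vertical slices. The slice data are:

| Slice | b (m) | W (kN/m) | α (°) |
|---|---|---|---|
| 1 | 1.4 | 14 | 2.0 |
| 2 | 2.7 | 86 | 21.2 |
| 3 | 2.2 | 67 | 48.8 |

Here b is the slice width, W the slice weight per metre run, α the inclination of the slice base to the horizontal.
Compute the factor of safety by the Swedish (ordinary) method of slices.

FS = 1.07

Ordinary method of slices: FS = Σ[c'·Δl_i + (W_i cosα_i)·tanφ'] / Σ W_i sinα_i, with Δl_i = b_i / cosα_i.
Slice 1: Δl = 1.4/cos2.0° = 1.401 m; N'_1 = 14·cos2.0° = 14.0; c'Δl = 4.90; W sinα = 0.5
Slice 2: Δl = 2.7/cos21.2° = 2.896 m; N'_2 = 86·cos21.2° = 80.2; c'Δl = 10.14; W sinα = 31.1
Slice 3: Δl = 2.2/cos48.8° = 3.340 m; N'_3 = 67·cos48.8° = 44.1; c'Δl = 11.69; W sinα = 50.4
Σc'Δl = 26.7 kN/m; ΣN' = 138.3 kN/m; ΣW sinα = 82.0 kN/m
Resisting = 26.7 + 138.3·tan23.8° = 26.7 + 61.0 = 87.7 kN/m
FS = 87.7 / 82.0 = 1.070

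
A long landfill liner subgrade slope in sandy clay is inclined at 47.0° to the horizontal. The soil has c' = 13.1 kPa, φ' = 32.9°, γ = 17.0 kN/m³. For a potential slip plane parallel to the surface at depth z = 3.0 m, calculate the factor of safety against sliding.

For an infinite slope with a slip plane parallel to the surface (no pore pressure): FS = [c' + γz cos²β tanφ'] / [γz sinβ cosβ].
γz = 17.0·3.0 = 51.00 kN/m²
Numerator = 13.1 + 51.00·cos²47.0°·tan32.9° = 13.1 + 51.00·0.4651·0.6469 = 28.446 kPa
Denominator = 51.00·sin47.0°·cos47.0° = 51.00·0.7314·0.6820 = 25.438 kPa
FS = 28.446 / 25.438 = 1.118

FS = 1.12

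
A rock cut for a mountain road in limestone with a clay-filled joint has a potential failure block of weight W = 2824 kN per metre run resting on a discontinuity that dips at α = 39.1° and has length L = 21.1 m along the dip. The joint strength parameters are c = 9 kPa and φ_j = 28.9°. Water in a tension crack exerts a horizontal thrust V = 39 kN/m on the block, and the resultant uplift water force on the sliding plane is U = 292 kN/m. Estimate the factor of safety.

FS = 0.68

Resolving the block weight along and normal to the plane and applying the Mohr–Coulomb strength on the joint:
N' = W cosα − U − V sinα = 2824·cos39.1° − 292 − 39·sin39.1° = 1875.0 kN/m
Driving force T = W sinα + V cosα = 2824·sin39.1° + 39·cos39.1° = 1811.3 kN/m
Resisting force R = c·L + N'·tanφ_j = 9·21.1 + 1875.0·tan28.9° = 189.9 + 1035.0 = 1224.9 kN/m
FS = R / T = 1224.9 / 1811.3 = 0.676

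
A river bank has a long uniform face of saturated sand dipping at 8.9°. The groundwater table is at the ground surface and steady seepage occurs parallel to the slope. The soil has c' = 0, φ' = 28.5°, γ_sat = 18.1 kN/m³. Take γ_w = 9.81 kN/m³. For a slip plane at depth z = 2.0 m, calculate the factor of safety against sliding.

FS = 1.59

With seepage parallel to the slope and the water table at the surface, the effective normal stress on the slip plane uses the buoyant unit weight γ' = γ_sat − γ_w while the driving shear stress uses γ_sat:
FS = [c' + γ' z cos²β tanφ'] / [γ_sat z sinβ cosβ]
(For c' = 0 this reduces to FS = (γ'/γ_sat)·tanφ'/tanβ.)
γ' = 18.1 − 9.81 = 8.29 kN/m³
Numerator = 0.0 + 8.29·2.0·cos²8.9°·tan28.5° = 0.0 + 8.29·2.0·0.9761·0.5430 = 8.787 kPa
Denominator = 18.1·2.0·sin8.9°·cos8.9° = 18.1·2.0·0.1547·0.9880 = 5.533 kPa
FS = 8.787 / 5.533 = 1.588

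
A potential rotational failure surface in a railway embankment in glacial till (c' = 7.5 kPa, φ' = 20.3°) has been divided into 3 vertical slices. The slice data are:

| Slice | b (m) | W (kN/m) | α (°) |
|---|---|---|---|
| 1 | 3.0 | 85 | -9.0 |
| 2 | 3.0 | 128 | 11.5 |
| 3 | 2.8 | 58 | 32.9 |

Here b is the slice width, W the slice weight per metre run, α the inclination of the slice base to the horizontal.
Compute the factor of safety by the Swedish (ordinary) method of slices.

FS = 3.80

Ordinary method of slices: FS = Σ[c'·Δl_i + (W_i cosα_i)·tanφ'] / Σ W_i sinα_i, with Δl_i = b_i / cosα_i.
Slice 1: Δl = 3.0/cos(-9.0°) = 3.037 m; N'_1 = 85·cos(-9.0°) = 84.0; c'Δl = 22.78; W sinα = -13.3
Slice 2: Δl = 3.0/cos11.5° = 3.061 m; N'_2 = 128·cos11.5° = 125.4; c'Δl = 22.96; W sinα = 25.5
Slice 3: Δl = 2.8/cos32.9° = 3.335 m; N'_3 = 58·cos32.9° = 48.7; c'Δl = 25.01; W sinα = 31.5
Σc'Δl = 70.8 kN/m; ΣN' = 258.1 kN/m; ΣW sinα = 43.7 kN/m
Resisting = 70.8 + 258.1·tan20.3° = 70.8 + 95.5 = 166.2 kN/m
FS = 166.2 / 43.7 = 3.801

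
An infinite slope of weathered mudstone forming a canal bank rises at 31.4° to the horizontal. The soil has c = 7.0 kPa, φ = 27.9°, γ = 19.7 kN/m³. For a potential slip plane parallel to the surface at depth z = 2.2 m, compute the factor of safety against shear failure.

FS = 1.23

For an infinite slope with a slip plane parallel to the surface (no pore pressure): FS = [c + γz cos²β tanφ] / [γz sinβ cosβ].
γz = 19.7·2.2 = 43.34 kN/m²
Numerator = 7.0 + 43.34·cos²31.4°·tan27.9° = 7.0 + 43.34·0.7285·0.5295 = 23.718 kPa
Denominator = 43.34·sin31.4°·cos31.4° = 43.34·0.5210·0.8536 = 19.274 kPa
FS = 23.718 / 19.274 = 1.231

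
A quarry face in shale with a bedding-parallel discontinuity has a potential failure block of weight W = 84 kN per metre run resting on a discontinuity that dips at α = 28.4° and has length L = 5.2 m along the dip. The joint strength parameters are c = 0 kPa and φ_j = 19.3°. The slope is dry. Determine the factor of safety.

Resolving the block weight along and normal to the plane and applying the Mohr–Coulomb strength on the joint:
N' = W cosα = 84·cos28.4° = 73.9 kN/m
Driving force T = W sinα = 84·sin28.4° = 40.0 kN/m
Resisting force R = c·L + N'·tanφ_j = 0·5.2 + 73.9·tan19.3° = 0.0 + 25.9 = 25.9 kN/m
FS = R / T = 25.9 / 40.0 = 0.648

FS = 0.65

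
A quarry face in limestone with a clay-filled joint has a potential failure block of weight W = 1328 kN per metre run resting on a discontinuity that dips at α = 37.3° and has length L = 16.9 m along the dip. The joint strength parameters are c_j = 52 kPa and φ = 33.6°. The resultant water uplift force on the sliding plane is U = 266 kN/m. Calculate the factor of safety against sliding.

FS = 1.74

Resolving the block weight along and normal to the plane and applying the Mohr–Coulomb strength on the joint:
N' = W cosα − U = 1328·cos37.3° − 266 = 790.4 kN/m
Driving force T = W sinα = 1328·sin37.3° = 804.8 kN/m
Resisting force R = c_j·L + N'·tanφ = 52·16.9 + 790.4·tan33.6° = 878.8 + 525.1 = 1403.9 kN/m
FS = R / T = 1403.9 / 804.8 = 1.745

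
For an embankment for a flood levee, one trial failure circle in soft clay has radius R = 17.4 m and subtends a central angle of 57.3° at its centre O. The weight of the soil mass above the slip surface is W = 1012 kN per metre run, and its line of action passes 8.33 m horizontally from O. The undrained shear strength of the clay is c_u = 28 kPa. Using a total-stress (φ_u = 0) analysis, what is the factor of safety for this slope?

Taking moments about the centre O, the resisting moment is provided by the undrained shear strength acting along the arc:
Arc length L_a = R·θ = 17.4·(57.3°·π/180) = 17.4·1.0001 = 17.40 m
M_R = c_u·L_a·R = 28·17.40·17.4 = 8477.9 kN·m/m
M_D = W·d = 1012·8.33 = 8430.0 kN·m/m
FS = M_R / M_D = 8477.9 / 8430.0 = 1.006

FS = 1.01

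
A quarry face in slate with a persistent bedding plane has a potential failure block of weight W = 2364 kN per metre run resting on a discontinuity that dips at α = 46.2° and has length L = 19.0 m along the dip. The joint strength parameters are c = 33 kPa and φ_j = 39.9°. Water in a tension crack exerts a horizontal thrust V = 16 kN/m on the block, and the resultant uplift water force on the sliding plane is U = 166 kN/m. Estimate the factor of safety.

FS = 1.08

Resolving the block weight along and normal to the plane and applying the Mohr–Coulomb strength on the joint:
N' = W cosα − U − V sinα = 2364·cos46.2° − 166 − 16·sin46.2° = 1458.7 kN/m
Driving force T = W sinα + V cosα = 2364·sin46.2° + 16·cos46.2° = 1717.3 kN/m
Resisting force R = c·L + N'·tanφ_j = 33·19.0 + 1458.7·tan39.9° = 627.0 + 1219.6 = 1846.6 kN/m
FS = R / T = 1846.6 / 1717.3 = 1.075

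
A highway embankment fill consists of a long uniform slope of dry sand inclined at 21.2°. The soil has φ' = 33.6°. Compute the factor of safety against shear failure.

FS = 1.71

For a dry cohesionless infinite slope the factor of safety is FS = tanφ' / tanβ.
FS = tan33.6° / tan21.2° = 0.6644 / 0.3879 = 1.713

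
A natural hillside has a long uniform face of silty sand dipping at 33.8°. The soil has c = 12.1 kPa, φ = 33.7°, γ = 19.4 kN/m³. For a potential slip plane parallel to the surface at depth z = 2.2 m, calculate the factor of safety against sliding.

FS = 1.61

For an infinite slope with a slip plane parallel to the surface (no pore pressure): FS = [c + γz cos²β tanφ] / [γz sinβ cosβ].
γz = 19.4·2.2 = 42.68 kN/m²
Numerator = 12.1 + 42.68·cos²33.8°·tan33.7° = 12.1 + 42.68·0.6905·0.6669 = 31.755 kPa
Denominator = 42.68·sin33.8°·cos33.8° = 42.68·0.5563·0.8310 = 19.730 kPa
FS = 31.755 / 19.730 = 1.610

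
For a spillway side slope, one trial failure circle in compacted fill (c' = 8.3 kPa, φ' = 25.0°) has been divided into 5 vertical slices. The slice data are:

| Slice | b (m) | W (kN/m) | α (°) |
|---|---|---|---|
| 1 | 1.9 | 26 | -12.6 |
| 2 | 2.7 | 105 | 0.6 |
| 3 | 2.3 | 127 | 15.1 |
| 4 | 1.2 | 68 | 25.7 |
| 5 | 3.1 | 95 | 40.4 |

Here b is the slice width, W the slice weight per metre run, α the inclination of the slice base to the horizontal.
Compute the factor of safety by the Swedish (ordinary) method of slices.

Ordinary method of slices: FS = Σ[c'·Δl_i + (W_i cosα_i)·tanφ'] / Σ W_i sinα_i, with Δl_i = b_i / cosα_i.
Slice 1: Δl = 1.9/cos(-12.6°) = 1.947 m; N'_1 = 26·cos(-12.6°) = 25.4; c'Δl = 16.16; W sinα = -5.7
Slice 2: Δl = 2.7/cos0.6° = 2.700 m; N'_2 = 105·cos0.6° = 105.0; c'Δl = 22.41; W sinα = 1.1
Slice 3: Δl = 2.3/cos15.1° = 2.382 m; N'_3 = 127·cos15.1° = 122.6; c'Δl = 19.77; W sinα = 33.1
Slice 4: Δl = 1.2/cos25.7° = 1.332 m; N'_4 = 68·cos25.7° = 61.3; c'Δl = 11.05; W sinα = 29.5
Slice 5: Δl = 3.1/cos40.4° = 4.071 m; N'_5 = 95·cos40.4° = 72.3; c'Δl = 33.79; W sinα = 61.6
Σc'Δl = 103.2 kN/m; ΣN' = 386.6 kN/m; ΣW sinα = 119.6 kN/m
Resisting = 103.2 + 386.6·tan25.0° = 103.2 + 180.3 = 283.5 kN/m
FS = 283.5 / 119.6 = 2.371

FS = 2.37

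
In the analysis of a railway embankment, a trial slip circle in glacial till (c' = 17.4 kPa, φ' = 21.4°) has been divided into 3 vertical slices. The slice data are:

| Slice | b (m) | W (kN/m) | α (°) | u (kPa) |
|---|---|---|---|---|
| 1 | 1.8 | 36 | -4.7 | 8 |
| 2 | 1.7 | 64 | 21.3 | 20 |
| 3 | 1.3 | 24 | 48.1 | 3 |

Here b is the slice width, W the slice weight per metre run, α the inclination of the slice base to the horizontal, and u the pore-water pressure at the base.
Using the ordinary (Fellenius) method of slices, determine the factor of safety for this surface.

FS = 3.11

Ordinary method of slices: FS = Σ[c'·Δl_i + (W_i cosα_i − u_i·Δl_i)·tanφ'] / Σ W_i sinα_i, with Δl_i = b_i / cosα_i.
Slice 1: Δl = 1.8/cos(-4.7°) = 1.806 m; N'_1 = 36·cos(-4.7°) − 8·1.806 = 21.4; c'Δl = 31.43; W sinα = -2.9
Slice 2: Δl = 1.7/cos21.3° = 1.825 m; N'_2 = 64·cos21.3° − 20·1.825 = 23.1; c'Δl = 31.75; W sinα = 23.2
Slice 3: Δl = 1.3/cos48.1° = 1.947 m; N'_3 = 24·cos48.1° − 3·1.947 = 10.2; c'Δl = 33.87; W sinα = 17.9
Σc'Δl = 97.0 kN/m; ΣN' = 54.8 kN/m; ΣW sinα = 38.2 kN/m
Resisting = 97.0 + 54.8·tan21.4° = 97.0 + 21.5 = 118.5 kN/m
FS = 118.5 / 38.2 = 3.105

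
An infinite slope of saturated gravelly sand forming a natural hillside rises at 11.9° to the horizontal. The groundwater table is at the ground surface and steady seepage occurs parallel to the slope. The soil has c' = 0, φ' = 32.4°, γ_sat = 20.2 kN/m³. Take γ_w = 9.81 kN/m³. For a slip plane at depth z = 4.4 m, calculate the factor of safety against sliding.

With seepage parallel to the slope and the water table at the surface, the effective normal stress on the slip plane uses the buoyant unit weight γ' = γ_sat − γ_w while the driving shear stress uses γ_sat:
FS = [c' + γ' z cos²β tanφ'] / [γ_sat z sinβ cosβ]
(For c' = 0 this reduces to FS = (γ'/γ_sat)·tanφ'/tanβ.)
γ' = 20.2 − 9.81 = 10.39 kN/m³
Numerator = 0.0 + 10.39·4.4·cos²11.9°·tan32.4° = 0.0 + 10.39·4.4·0.9575·0.6346 = 27.779 kPa
Denominator = 20.2·4.4·sin11.9°·cos11.9° = 20.2·4.4·0.2062·0.9785 = 17.934 kPa
FS = 27.779 / 17.934 = 1.549

FS = 1.55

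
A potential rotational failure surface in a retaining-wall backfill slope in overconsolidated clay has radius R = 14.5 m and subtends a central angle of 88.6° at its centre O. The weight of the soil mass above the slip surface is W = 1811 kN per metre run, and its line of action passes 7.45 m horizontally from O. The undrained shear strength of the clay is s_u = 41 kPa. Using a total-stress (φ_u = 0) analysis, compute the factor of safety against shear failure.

FS = 0.99

Taking moments about the centre O, the resisting moment is provided by the undrained shear strength acting along the arc:
Arc length L_a = R·θ = 14.5·(88.6°·π/180) = 14.5·1.5464 = 22.42 m
M_R = s_u·L_a·R = 41·22.42·14.5 = 13330.0 kN·m/m
M_D = W·d = 1811·7.45 = 13492.0 kN·m/m
FS = M_R / M_D = 13330.0 / 13492.0 = 0.988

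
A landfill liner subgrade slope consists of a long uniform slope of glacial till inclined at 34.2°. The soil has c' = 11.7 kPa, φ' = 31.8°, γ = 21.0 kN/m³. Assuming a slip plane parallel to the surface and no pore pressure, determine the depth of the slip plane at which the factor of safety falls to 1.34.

z = 2.80 m

Setting FS = 1.34 in FS = [c' + γz cos²β tanφ'] / [γz sinβ cosβ] and solving for z:
z = c' / [γ cosβ (FS·sinβ − cosβ·tanφ')]
  = 11.7 / [21.0·cos34.2°·(1.34·sin34.2° − cos34.2°·tan31.8°)]
  = 11.7 / [21.0·0.8271·(1.34·0.5621 − 0.8271·0.6200)]
  = 11.7 / 4.1751 = 2.802 m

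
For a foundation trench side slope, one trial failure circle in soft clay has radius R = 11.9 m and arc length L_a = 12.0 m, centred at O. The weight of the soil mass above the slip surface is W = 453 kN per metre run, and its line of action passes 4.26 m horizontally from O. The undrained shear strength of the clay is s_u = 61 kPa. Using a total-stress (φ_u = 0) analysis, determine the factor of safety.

FS = 4.51

Taking moments about the centre O, the resisting moment is provided by the undrained shear strength acting along the arc:
M_R = s_u·L_a·R = 61·12.00·11.9 = 8710.8 kN·m/m
M_D = W·d = 453·4.26 = 1929.8 kN·m/m
FS = M_R / M_D = 8710.8 / 1929.8 = 4.514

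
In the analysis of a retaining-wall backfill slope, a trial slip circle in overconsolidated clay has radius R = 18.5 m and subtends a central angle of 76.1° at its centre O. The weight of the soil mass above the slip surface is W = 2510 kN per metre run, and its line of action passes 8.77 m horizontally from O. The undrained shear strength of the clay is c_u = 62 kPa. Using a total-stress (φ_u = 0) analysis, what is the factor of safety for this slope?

Taking moments about the centre O, the resisting moment is provided by the undrained shear strength acting along the arc:
Arc length L_a = R·θ = 18.5·(76.1°·π/180) = 18.5·1.3282 = 24.57 m
M_R = c_u·L_a·R = 62·24.57·18.5 = 28183.6 kN·m/m
M_D = W·d = 2510·8.77 = 22012.7 kN·m/m
FS = M_R / M_D = 28183.6 / 22012.7 = 1.280

FS = 1.28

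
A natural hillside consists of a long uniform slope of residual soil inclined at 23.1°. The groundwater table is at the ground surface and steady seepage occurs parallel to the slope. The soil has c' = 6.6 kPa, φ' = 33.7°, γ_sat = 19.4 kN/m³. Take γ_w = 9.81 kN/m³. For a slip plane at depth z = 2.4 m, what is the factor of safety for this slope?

FS = 1.17

With seepage parallel to the slope and the water table at the surface, the effective normal stress on the slip plane uses the buoyant unit weight γ' = γ_sat − γ_w while the driving shear stress uses γ_sat:
FS = [c' + γ' z cos²β tanφ'] / [γ_sat z sinβ cosβ]
γ' = 19.4 − 9.81 = 9.59 kN/m³
Numerator = 6.6 + 9.59·2.4·cos²23.1°·tan33.7° = 6.6 + 9.59·2.4·0.8461·0.6669 = 19.587 kPa
Denominator = 19.4·2.4·sin23.1°·cos23.1° = 19.4·2.4·0.3923·0.9198 = 16.803 kPa
FS = 19.587 / 16.803 = 1.166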